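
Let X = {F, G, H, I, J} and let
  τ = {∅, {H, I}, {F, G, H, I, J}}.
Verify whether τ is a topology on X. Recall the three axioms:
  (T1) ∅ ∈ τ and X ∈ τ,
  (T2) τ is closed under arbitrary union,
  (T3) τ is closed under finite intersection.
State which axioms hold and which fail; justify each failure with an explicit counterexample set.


τ IS a topology on X.

Axiom (T1): ∅ ∈ τ? Yes; X ∈ τ? Yes.
Axiom (T2/T3): check pairwise unions and intersections of members of τ.
All pairwise intersections and unions checked — each lies in τ. Therefore τ satisfies (T1), (T2), (T3): it IS a topology on X.


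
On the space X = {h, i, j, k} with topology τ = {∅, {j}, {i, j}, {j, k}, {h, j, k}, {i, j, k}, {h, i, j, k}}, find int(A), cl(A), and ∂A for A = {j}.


int(A) = {j}, cl(A) = {h, i, j, k}, ∂A = {h, i, k}.

Closed sets in (X, τ) are complements of opens:
  closed(X, τ) = {∅, {h}, {i}, {h, i}, {h, k}, {h, i, k}, {h, i, j, k}}.
int(A) = ⋃ {U ∈ τ : U ⊆ A}. Opens contained in A: ∅, {j}.
Taking the union of these: int(A) = {j}.
cl(A) = ⋂ {C closed : A ⊆ C}. Closed sets containing A: {h, i, j, k}.
Intersecting these: cl(A) = {h, i, j, k}.
∂A = cl(A) ∖ int(A) = {h, i, j, k} ∖ {j} = {h, i, k}.


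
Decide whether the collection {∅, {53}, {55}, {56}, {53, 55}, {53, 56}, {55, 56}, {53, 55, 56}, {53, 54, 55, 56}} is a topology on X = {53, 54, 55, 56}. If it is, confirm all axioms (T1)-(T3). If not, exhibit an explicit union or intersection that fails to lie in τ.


τ IS a topology on X.

Axiom (T1): ∅ ∈ τ? Yes; X ∈ τ? Yes.
Axiom (T2/T3): check pairwise unions and intersections of members of τ.
All pairwise intersections and unions checked — each lies in τ. Therefore τ satisfies (T1), (T2), (T3): it IS a topology on X.


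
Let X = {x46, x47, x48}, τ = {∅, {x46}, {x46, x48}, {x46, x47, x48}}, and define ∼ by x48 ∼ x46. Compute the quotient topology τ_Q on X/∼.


X/∼ = {[x46=x48], [x47]}; |τ_Q| = 3.

Equivalence classes: [x46=x48], [x47].
Quotient map π: X → X/∼ sends x46 ↦ [x46=x48], x47 ↦ [x47], x48 ↦ [x46=x48].
For each subset V ⊆ X/∼, compute π^{-1}(V) ⊆ X and check whether π^{-1}(V) ∈ τ. V is open in τ_Q iff π^{-1}(V) ∈ τ.
  V = {}: π^{-1}(V) = ∅ ∈ τ ✓.
  V = {[x46=x48]}: π^{-1}(V) = {x46, x48} ∈ τ ✓.
  V = {[x47]}: π^{-1}(V) = {x47} ∉ τ ✗.
  V = {[x46=x48], [x47]}: π^{-1}(V) = {x46, x47, x48} ∈ τ ✓.
Open sets in the quotient: τ_Q = {{}, {[x46=x48]}, {[x46=x48], [x47]}} (3 elements).


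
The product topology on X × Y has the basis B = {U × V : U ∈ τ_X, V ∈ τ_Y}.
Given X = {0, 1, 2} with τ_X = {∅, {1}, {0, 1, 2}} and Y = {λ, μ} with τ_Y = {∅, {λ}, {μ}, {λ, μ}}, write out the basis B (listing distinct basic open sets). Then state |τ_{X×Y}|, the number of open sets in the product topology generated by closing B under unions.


Basis B = {∅ × ∅, {1} × {λ}, {1} × {μ}, {1} × {λ, μ}, {0, 1, 2} × {λ}, {0, 1, 2} × {μ}, {0, 1, 2} × {λ, μ}}; |τ_{X×Y}| = 9.

Enumerate products U × V with U ∈ τ_X, V ∈ τ_Y (deduplicated):
  ∅ × ∅ = {} (∅)
  {1} × {λ} = {(1,λ)}
  {1} × {μ} = {(1,μ)}
  {1} × {λ, μ} = {(1,λ), (1,μ)}
  {0, 1, 2} × {λ} = {(0,λ), (1,λ), (2,λ)}
  {0, 1, 2} × {μ} = {(0,μ), (1,μ), (2,μ)}
  {0, 1, 2} × {λ, μ} = {(0,λ), (0,μ), (1,λ), (1,μ), (2,λ), (2,μ)}
These 7 distinct sets form the basis B.
Close under arbitrary unions to get τ_{X×Y}; counting gives |τ_{X×Y}| = 9.


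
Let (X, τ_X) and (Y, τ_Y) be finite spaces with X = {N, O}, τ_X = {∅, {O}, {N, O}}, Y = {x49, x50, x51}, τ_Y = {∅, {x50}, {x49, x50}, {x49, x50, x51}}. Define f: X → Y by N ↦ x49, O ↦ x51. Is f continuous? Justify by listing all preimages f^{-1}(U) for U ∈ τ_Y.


f is NOT continuous.

Compute f^{-1}(U) for each U ∈ τ_Y:
  U = ∅: f^{-1}(U) = ∅ ∈ τ_X ✓.
  U = {x50}: f^{-1}(U) = ∅ ∈ τ_X ✓.
  U = {x49, x50}: f^{-1}(U) = {N} ∉ τ_X ✗.
  U = {x49, x50, x51}: f^{-1}(U) = {N, O} ∈ τ_X ✓.
Found U = {x49, x50} with f^{-1}(U) = {N} not in τ_X. Therefore f is NOT continuous.


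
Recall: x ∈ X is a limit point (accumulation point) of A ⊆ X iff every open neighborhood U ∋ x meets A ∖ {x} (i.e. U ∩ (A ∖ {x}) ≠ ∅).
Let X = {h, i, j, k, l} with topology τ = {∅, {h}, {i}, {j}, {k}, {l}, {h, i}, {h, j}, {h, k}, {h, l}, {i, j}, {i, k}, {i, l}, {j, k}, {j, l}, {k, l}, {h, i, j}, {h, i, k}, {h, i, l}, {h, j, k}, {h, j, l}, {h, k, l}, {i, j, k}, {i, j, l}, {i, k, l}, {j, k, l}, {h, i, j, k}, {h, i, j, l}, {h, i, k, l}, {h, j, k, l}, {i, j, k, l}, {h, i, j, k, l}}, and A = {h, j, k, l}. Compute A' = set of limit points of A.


A' = ∅

For each x ∈ X, list the open sets U ∈ τ with x ∈ U, then check whether U ∩ (A ∖ {x}) ≠ ∅ for every such U.
  x = h: open {h} ∋ x has {h} ∩ (A ∖ {h}) = ∅, so x is NOT a limit point.
  x = i: open {i} ∋ x has {i} ∩ (A ∖ {i}) = ∅, so x is NOT a limit point.
  x = j: open {j} ∋ x has {j} ∩ (A ∖ {j}) = ∅, so x is NOT a limit point.
  x = k: open {k} ∋ x has {k} ∩ (A ∖ {k}) = ∅, so x is NOT a limit point.
  x = l: open {l} ∋ x has {l} ∩ (A ∖ {l}) = ∅, so x is NOT a limit point.
Collecting: A' = ∅.


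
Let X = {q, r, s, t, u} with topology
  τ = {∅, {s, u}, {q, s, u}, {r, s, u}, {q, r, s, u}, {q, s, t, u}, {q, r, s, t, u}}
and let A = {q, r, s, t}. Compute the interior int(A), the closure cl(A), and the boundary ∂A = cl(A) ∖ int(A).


int(A) = ∅, cl(A) = {q, r, s, t, u}, ∂A = {q, r, s, t, u}.

Closed sets in (X, τ) are complements of opens:
  closed(X, τ) = {∅, {r}, {t}, {q, t}, {r, t}, {q, r, t}, {q, r, s, t, u}}.
int(A) = ⋃ {U ∈ τ : U ⊆ A}. Opens contained in A: ∅.
Taking the union of these: int(A) = ∅.
cl(A) = ⋂ {C closed : A ⊆ C}. Closed sets containing A: {q, r, s, t, u}.
Intersecting these: cl(A) = {q, r, s, t, u}.
∂A = cl(A) ∖ int(A) = {q, r, s, t, u} ∖ ∅ = {q, r, s, t, u}.


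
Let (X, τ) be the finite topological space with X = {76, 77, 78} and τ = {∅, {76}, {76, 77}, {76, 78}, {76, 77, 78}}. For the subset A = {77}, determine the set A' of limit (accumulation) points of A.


A' = ∅

For each x ∈ X, list the open sets U ∈ τ with x ∈ U, then check whether U ∩ (A ∖ {x}) ≠ ∅ for every such U.
  x = 76: open {76} ∋ x has {76} ∩ (A ∖ {76}) = ∅, so x is NOT a limit point.
  x = 77: open {76, 77} ∋ x has {76, 77} ∩ (A ∖ {77}) = ∅, so x is NOT a limit point.
  x = 78: open {76, 78} ∋ x has {76, 78} ∩ (A ∖ {78}) = ∅, so x is NOT a limit point.
Collecting: A' = ∅.


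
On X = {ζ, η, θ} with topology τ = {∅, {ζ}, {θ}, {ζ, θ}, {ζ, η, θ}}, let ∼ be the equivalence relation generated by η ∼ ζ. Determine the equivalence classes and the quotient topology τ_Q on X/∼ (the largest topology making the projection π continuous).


X/∼ = {[ζ=η], [θ]}; |τ_Q| = 3.

Equivalence classes: [ζ=η], [θ].
Quotient map π: X → X/∼ sends ζ ↦ [ζ=η], η ↦ [ζ=η], θ ↦ [θ].
For each subset V ⊆ X/∼, compute π^{-1}(V) ⊆ X and check whether π^{-1}(V) ∈ τ. V is open in τ_Q iff π^{-1}(V) ∈ τ.
  V = {}: π^{-1}(V) = ∅ ∈ τ ✓.
  V = {[ζ=η]}: π^{-1}(V) = {ζ, η} ∉ τ ✗.
  V = {[θ]}: π^{-1}(V) = {θ} ∈ τ ✓.
  V = {[ζ=η], [θ]}: π^{-1}(V) = {ζ, η, θ} ∈ τ ✓.
Open sets in the quotient: τ_Q = {{}, {[θ]}, {[ζ=η], [θ]}} (3 elements).


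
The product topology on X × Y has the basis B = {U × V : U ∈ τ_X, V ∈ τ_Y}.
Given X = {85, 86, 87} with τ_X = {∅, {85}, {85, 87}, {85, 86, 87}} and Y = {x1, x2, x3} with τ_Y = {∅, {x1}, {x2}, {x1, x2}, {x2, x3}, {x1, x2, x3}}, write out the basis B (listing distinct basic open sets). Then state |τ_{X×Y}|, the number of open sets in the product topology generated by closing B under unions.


Basis B = {∅ × ∅, {85} × {x1}, {85} × {x2}, {85} × {x1, x2}, {85, 87} × {x1}, {85} × {x2, x3}, {85, 87} × {x2}, {85} × {x1, x2, x3}, {85, 86, 87} × {x1}, {85, 86, 87} × {x2}, {85, 87} × {x1, x2}, {85, 87} × {x2, x3}, {85, 87} × {x1, x2, x3}, {85, 86, 87} × {x1, x2}, {85, 86, 87} × {x2, x3}, {85, 86, 87} × {x1, x2, x3}}; |τ_{X×Y}| = 40.

Enumerate products U × V with U ∈ τ_X, V ∈ τ_Y (deduplicated):
  ∅ × ∅ = {} (∅)
  {85} × {x1} = {(85,x1)}
  {85} × {x2} = {(85,x2)}
  {85} × {x1, x2} = {(85,x1), (85,x2)}
  {85, 87} × {x1} = {(85,x1), (87,x1)}
  {85} × {x2, x3} = {(85,x2), (85,x3)}
  {85, 87} × {x2} = {(85,x2), (87,x2)}
  {85} × {x1, x2, x3} = {(85,x1), (85,x2), (85,x3)}
  {85, 86, 87} × {x1} = {(85,x1), (86,x1), (87,x1)}
  {85, 86, 87} × {x2} = {(85,x2), (86,x2), (87,x2)}
  {85, 87} × {x1, x2} = {(85,x1), (85,x2), (87,x1), (87,x2)}
  {85, 87} × {x2, x3} = {(85,x2), (85,x3), (87,x2), (87,x3)}
  {85, 87} × {x1, x2, x3} = {(85,x1), (85,x2), (85,x3), (87,x1), (87,x2), (87,x3)}
  {85, 86, 87} × {x1, x2} = {(85,x1), (85,x2), (86,x1), (86,x2), (87,x1), (87,x2)}
  {85, 86, 87} × {x2, x3} = {(85,x2), (85,x3), (86,x2), (86,x3), (87,x2), (87,x3)}
  {85, 86, 87} × {x1, x2, x3} = {(85,x1), (85,x2), (85,x3), (86,x1), (86,x2), (86,x3), (87,x1), (87,x2), (87,x3)}
These 16 distinct sets form the basis B.
Close under arbitrary unions to get τ_{X×Y}; counting gives |τ_{X×Y}| = 40.


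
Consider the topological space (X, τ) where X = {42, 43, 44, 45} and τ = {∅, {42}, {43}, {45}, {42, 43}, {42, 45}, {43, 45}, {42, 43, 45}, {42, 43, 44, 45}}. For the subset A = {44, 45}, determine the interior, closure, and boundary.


int(A) = {45}, cl(A) = {44, 45}, ∂A = {44}.

Closed sets in (X, τ) are complements of opens:
  closed(X, τ) = {∅, {44}, {42, 44}, {43, 44}, {44, 45}, {42, 43, 44}, {42, 44, 45}, {43, 44, 45}, {42, 43, 44, 45}}.
int(A) = ⋃ {U ∈ τ : U ⊆ A}. Opens contained in A: ∅, {45}.
Taking the union of these: int(A) = {45}.
cl(A) = ⋂ {C closed : A ⊆ C}. Closed sets containing A: {44, 45}, {42, 44, 45}, {43, 44, 45}, {42, 43, 44, 45}.
Intersecting these: cl(A) = {44, 45}.
∂A = cl(A) ∖ int(A) = {44, 45} ∖ {45} = {44}.


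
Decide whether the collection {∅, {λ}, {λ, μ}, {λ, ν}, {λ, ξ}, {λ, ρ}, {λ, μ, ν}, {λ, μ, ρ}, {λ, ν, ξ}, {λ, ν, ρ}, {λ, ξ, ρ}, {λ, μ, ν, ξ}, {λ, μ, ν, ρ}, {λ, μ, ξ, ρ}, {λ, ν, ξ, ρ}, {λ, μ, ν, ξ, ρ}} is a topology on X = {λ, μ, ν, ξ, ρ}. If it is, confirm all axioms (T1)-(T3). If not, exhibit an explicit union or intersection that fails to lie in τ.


τ is NOT a topology on X.

Axiom (T1): ∅ ∈ τ? Yes; X ∈ τ? Yes.
Axiom (T2/T3): check pairwise unions and intersections of members of τ.
Counterexample for (T2): {λ, μ} ∪ {λ, ξ} = {λ, μ, ξ} ∉ τ. Therefore τ is NOT a topology.


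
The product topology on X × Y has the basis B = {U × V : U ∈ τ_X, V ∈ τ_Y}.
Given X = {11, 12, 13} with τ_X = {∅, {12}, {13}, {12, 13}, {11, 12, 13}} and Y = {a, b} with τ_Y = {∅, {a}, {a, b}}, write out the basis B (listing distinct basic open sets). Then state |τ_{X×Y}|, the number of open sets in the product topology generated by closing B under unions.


Basis B = {∅ × ∅, {12} × {a}, {13} × {a}, {12} × {a, b}, {12, 13} × {a}, {13} × {a, b}, {11, 12, 13} × {a}, {12, 13} × {a, b}, {11, 12, 13} × {a, b}}; |τ_{X×Y}| = 14.

Enumerate products U × V with U ∈ τ_X, V ∈ τ_Y (deduplicated):
  ∅ × ∅ = {} (∅)
  {12} × {a} = {(12,a)}
  {13} × {a} = {(13,a)}
  {12} × {a, b} = {(12,a), (12,b)}
  {12, 13} × {a} = {(12,a), (13,a)}
  {13} × {a, b} = {(13,a), (13,b)}
  {11, 12, 13} × {a} = {(11,a), (12,a), (13,a)}
  {12, 13} × {a, b} = {(12,a), (12,b), (13,a), (13,b)}
  {11, 12, 13} × {a, b} = {(11,a), (11,b), (12,a), (12,b), (13,a), (13,b)}
These 9 distinct sets form the basis B.
Close under arbitrary unions to get τ_{X×Y}; counting gives |τ_{X×Y}| = 14.


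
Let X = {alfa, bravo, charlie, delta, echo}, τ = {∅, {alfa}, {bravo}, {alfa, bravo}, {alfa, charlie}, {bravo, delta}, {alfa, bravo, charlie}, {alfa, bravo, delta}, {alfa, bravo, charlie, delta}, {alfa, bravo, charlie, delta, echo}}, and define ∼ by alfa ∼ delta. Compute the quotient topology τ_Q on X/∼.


X/∼ = {[alfa=delta], [bravo], [charlie], [echo]}; |τ_Q| = 5.

Equivalence classes: [alfa=delta], [bravo], [charlie], [echo].
Quotient map π: X → X/∼ sends alfa ↦ [alfa=delta], bravo ↦ [bravo], charlie ↦ [charlie], delta ↦ [alfa=delta], echo ↦ [echo].
For each subset V ⊆ X/∼, compute π^{-1}(V) ⊆ X and check whether π^{-1}(V) ∈ τ. V is open in τ_Q iff π^{-1}(V) ∈ τ.
  V = {}: π^{-1}(V) = ∅ ∈ τ ✓.
  V = {[alfa=delta]}: π^{-1}(V) = {alfa, delta} ∉ τ ✗.
  V = {[bravo]}: π^{-1}(V) = {bravo} ∈ τ ✓.
  V = {[alfa=delta], [bravo]}: π^{-1}(V) = {alfa, bravo, delta} ∈ τ ✓.
  V = {[charlie]}: π^{-1}(V) = {charlie} ∉ τ ✗.
  V = {[alfa=delta], [charlie]}: π^{-1}(V) = {alfa, charlie, delta} ∉ τ ✗.
  V = {[bravo], [charlie]}: π^{-1}(V) = {bravo, charlie} ∉ τ ✗.
  V = {[alfa=delta], [bravo], [charlie]}: π^{-1}(V) = {alfa, bravo, charlie, delta} ∈ τ ✓.
  V = {[echo]}: π^{-1}(V) = {echo} ∉ τ ✗.
  V = {[alfa=delta], [echo]}: π^{-1}(V) = {alfa, delta, echo} ∉ τ ✗.
  V = {[bravo], [echo]}: π^{-1}(V) = {bravo, echo} ∉ τ ✗.
  V = {[alfa=delta], [bravo], [echo]}: π^{-1}(V) = {alfa, bravo, delta, echo} ∉ τ ✗.
  V = {[charlie], [echo]}: π^{-1}(V) = {charlie, echo} ∉ τ ✗.
  V = {[alfa=delta], [charlie], [echo]}: π^{-1}(V) = {alfa, charlie, delta, echo} ∉ τ ✗.
  V = {[bravo], [charlie], [echo]}: π^{-1}(V) = {bravo, charlie, echo} ∉ τ ✗.
  V = {[alfa=delta], [bravo], [charlie], [echo]}: π^{-1}(V) = {alfa, bravo, charlie, delta, echo} ∈ τ ✓.
Open sets in the quotient: τ_Q = {{}, {[bravo]}, {[alfa=delta], [bravo]}, {[alfa=delta], [bravo], [charlie]}, {[alfa=delta], [bravo], [charlie], [echo]}} (5 elements).


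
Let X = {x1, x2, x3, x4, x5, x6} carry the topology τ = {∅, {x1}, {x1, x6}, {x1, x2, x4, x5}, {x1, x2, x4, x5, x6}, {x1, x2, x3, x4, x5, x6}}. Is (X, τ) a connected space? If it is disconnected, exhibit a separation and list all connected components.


(X, τ) is connected.

Find clopen sets (U ∈ τ with X ∖ U ∈ τ):
  U = ∅, X ∖ U = {x1, x2, x3, x4, x5, x6} — both open, so U is clopen.
  U = {x1, x2, x3, x4, x5, x6}, X ∖ U = ∅ — both open, so U is clopen.
Only trivial clopens (∅ and X) exist, so (X, τ) is connected.
Compute connected components by grouping points that agree on all clopens:
  component: {x1, x2, x3, x4, x5, x6}


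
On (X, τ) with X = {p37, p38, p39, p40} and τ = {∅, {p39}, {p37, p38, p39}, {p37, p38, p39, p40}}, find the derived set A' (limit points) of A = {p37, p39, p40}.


A' = {p37, p38, p40}

For each x ∈ X, list the open sets U ∈ τ with x ∈ U, then check whether U ∩ (A ∖ {x}) ≠ ∅ for every such U.
  x = p37: opens ∋ x are {p37, p38, p39}, {p37, p38, p39, p40}; each meets A ∖ {p37}, so x IS a limit point.
  x = p38: opens ∋ x are {p37, p38, p39}, {p37, p38, p39, p40}; each meets A ∖ {p38}, so x IS a limit point.
  x = p39: open {p39} ∋ x has {p39} ∩ (A ∖ {p39}) = ∅, so x is NOT a limit point.
  x = p40: opens ∋ x are {p37, p38, p39, p40}; each meets A ∖ {p40}, so x IS a limit point.
Collecting: A' = {p37, p38, p40}.


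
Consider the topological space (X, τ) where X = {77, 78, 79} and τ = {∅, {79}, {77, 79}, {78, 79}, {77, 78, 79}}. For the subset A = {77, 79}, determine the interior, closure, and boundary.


int(A) = {77, 79}, cl(A) = {77, 78, 79}, ∂A = {78}.

Closed sets in (X, τ) are complements of opens:
  closed(X, τ) = {∅, {77}, {78}, {77, 78}, {77, 78, 79}}.
int(A) = ⋃ {U ∈ τ : U ⊆ A}. Opens contained in A: ∅, {79}, {77, 79}.
Taking the union of these: int(A) = {77, 79}.
cl(A) = ⋂ {C closed : A ⊆ C}. Closed sets containing A: {77, 78, 79}.
Intersecting these: cl(A) = {77, 78, 79}.
∂A = cl(A) ∖ int(A) = {77, 78, 79} ∖ {77, 79} = {78}.


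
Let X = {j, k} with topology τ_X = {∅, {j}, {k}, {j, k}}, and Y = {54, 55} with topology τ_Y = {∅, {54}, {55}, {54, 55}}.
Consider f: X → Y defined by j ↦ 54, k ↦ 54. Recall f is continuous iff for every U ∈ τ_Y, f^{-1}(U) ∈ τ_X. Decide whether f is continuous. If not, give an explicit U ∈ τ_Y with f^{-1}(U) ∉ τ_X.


f IS continuous.

Compute f^{-1}(U) for each U ∈ τ_Y:
  U = ∅: f^{-1}(U) = ∅ ∈ τ_X ✓.
  U = {54}: f^{-1}(U) = {j, k} ∈ τ_X ✓.
  U = {55}: f^{-1}(U) = ∅ ∈ τ_X ✓.
  U = {54, 55}: f^{-1}(U) = {j, k} ∈ τ_X ✓.
Every preimage lies in τ_X, so f IS continuous.


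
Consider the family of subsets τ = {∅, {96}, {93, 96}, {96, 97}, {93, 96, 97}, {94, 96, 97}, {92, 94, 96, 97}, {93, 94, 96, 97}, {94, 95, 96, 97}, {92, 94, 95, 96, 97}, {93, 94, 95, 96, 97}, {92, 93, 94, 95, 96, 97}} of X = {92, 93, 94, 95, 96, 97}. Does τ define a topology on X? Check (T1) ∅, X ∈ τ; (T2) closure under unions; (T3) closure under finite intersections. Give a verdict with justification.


τ is NOT a topology on X.

Axiom (T1): ∅ ∈ τ? Yes; X ∈ τ? Yes.
Axiom (T2/T3): check pairwise unions and intersections of members of τ.
Counterexample for (T2): {93, 96} ∪ {92, 94, 96, 97} = {92, 93, 94, 96, 97} ∉ τ. Therefore τ is NOT a topology.


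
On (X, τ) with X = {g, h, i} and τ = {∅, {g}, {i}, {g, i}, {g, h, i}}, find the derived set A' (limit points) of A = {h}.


A' = ∅

For each x ∈ X, list the open sets U ∈ τ with x ∈ U, then check whether U ∩ (A ∖ {x}) ≠ ∅ for every such U.
  x = g: open {g} ∋ x has {g} ∩ (A ∖ {g}) = ∅, so x is NOT a limit point.
  x = h: open {g, h, i} ∋ x has {g, h, i} ∩ (A ∖ {h}) = ∅, so x is NOT a limit point.
  x = i: open {i} ∋ x has {i} ∩ (A ∖ {i}) = ∅, so x is NOT a limit point.
Collecting: A' = ∅.


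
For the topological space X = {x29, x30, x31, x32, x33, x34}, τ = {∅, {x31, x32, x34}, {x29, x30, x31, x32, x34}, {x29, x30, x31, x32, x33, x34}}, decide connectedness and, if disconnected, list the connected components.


(X, τ) is connected.

Find clopen sets (U ∈ τ with X ∖ U ∈ τ):
  U = ∅, X ∖ U = {x29, x30, x31, x32, x33, x34} — both open, so U is clopen.
  U = {x29, x30, x31, x32, x33, x34}, X ∖ U = ∅ — both open, so U is clopen.
Only trivial clopens (∅ and X) exist, so (X, τ) is connected.
Compute connected components by grouping points that agree on all clopens:
  component: {x29, x30, x31, x32, x33, x34}


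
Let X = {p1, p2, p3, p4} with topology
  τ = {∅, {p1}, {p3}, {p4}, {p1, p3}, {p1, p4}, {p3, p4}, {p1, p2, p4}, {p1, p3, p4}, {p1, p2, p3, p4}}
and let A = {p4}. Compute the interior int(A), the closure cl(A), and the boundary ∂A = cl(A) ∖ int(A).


int(A) = {p4}, cl(A) = {p2, p4}, ∂A = {p2}.

Closed sets in (X, τ) are complements of opens:
  closed(X, τ) = {∅, {p2}, {p3}, {p1, p2}, {p2, p3}, {p2, p4}, {p1, p2, p3}, {p1, p2, p4}, {p2, p3, p4}, {p1, p2, p3, p4}}.
int(A) = ⋃ {U ∈ τ : U ⊆ A}. Opens contained in A: ∅, {p4}.
Taking the union of these: int(A) = {p4}.
cl(A) = ⋂ {C closed : A ⊆ C}. Closed sets containing A: {p2, p4}, {p1, p2, p4}, {p2, p3, p4}, {p1, p2, p3, p4}.
Intersecting these: cl(A) = {p2, p4}.
∂A = cl(A) ∖ int(A) = {p2, p4} ∖ {p4} = {p2}.


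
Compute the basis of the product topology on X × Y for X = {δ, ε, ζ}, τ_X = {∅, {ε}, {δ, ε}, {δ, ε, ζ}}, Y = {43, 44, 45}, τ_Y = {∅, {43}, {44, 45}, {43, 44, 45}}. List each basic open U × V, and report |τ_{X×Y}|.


Basis B = {∅ × ∅, {ε} × {43}, {δ, ε} × {43}, {ε} × {44, 45}, {δ, ε, ζ} × {43}, {ε} × {43, 44, 45}, {δ, ε} × {44, 45}, {δ, ε} × {43, 44, 45}, {δ, ε, ζ} × {44, 45}, {δ, ε, ζ} × {43, 44, 45}}; |τ_{X×Y}| = 16.

Enumerate products U × V with U ∈ τ_X, V ∈ τ_Y (deduplicated):
  ∅ × ∅ = {} (∅)
  {ε} × {43} = {(ε,43)}
  {δ, ε} × {43} = {(δ,43), (ε,43)}
  {ε} × {44, 45} = {(ε,44), (ε,45)}
  {δ, ε, ζ} × {43} = {(δ,43), (ε,43), (ζ,43)}
  {ε} × {43, 44, 45} = {(ε,43), (ε,44), (ε,45)}
  {δ, ε} × {44, 45} = {(δ,44), (δ,45), (ε,44), (ε,45)}
  {δ, ε} × {43, 44, 45} = {(δ,43), (δ,44), (δ,45), (ε,43), (ε,44), (ε,45)}
  {δ, ε, ζ} × {44, 45} = {(δ,44), (δ,45), (ε,44), (ε,45), (ζ,44), (ζ,45)}
  {δ, ε, ζ} × {43, 44, 45} = {(δ,43), (δ,44), (δ,45), (ε,43), (ε,44), (ε,45), (ζ,43), (ζ,44), (ζ,45)}
These 10 distinct sets form the basis B.
Close under arbitrary unions to get τ_{X×Y}; counting gives |τ_{X×Y}| = 16.


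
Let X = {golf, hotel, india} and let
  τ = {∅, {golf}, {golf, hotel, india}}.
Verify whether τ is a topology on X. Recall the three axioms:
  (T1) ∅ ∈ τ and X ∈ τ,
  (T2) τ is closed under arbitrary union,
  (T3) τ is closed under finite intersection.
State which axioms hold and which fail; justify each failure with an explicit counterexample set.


τ IS a topology on X.

Axiom (T1): ∅ ∈ τ? Yes; X ∈ τ? Yes.
Axiom (T2/T3): check pairwise unions and intersections of members of τ.
All pairwise intersections and unions checked — each lies in τ. Therefore τ satisfies (T1), (T2), (T3): it IS a topology on X.


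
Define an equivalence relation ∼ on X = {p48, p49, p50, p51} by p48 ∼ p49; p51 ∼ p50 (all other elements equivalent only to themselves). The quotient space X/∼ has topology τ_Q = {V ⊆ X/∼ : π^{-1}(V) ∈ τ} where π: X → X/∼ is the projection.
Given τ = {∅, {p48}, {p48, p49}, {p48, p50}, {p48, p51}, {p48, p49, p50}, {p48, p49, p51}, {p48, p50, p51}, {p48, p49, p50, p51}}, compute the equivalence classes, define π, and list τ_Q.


X/∼ = {[p48=p49], [p50=p51]}; |τ_Q| = 3.

Equivalence classes: [p48=p49], [p50=p51].
Quotient map π: X → X/∼ sends p48 ↦ [p48=p49], p49 ↦ [p48=p49], p50 ↦ [p50=p51], p51 ↦ [p50=p51].
For each subset V ⊆ X/∼, compute π^{-1}(V) ⊆ X and check whether π^{-1}(V) ∈ τ. V is open in τ_Q iff π^{-1}(V) ∈ τ.
  V = {}: π^{-1}(V) = ∅ ∈ τ ✓.
  V = {[p48=p49]}: π^{-1}(V) = {p48, p49} ∈ τ ✓.
  V = {[p50=p51]}: π^{-1}(V) = {p50, p51} ∉ τ ✗.
  V = {[p48=p49], [p50=p51]}: π^{-1}(V) = {p48, p49, p50, p51} ∈ τ ✓.
Open sets in the quotient: τ_Q = {{}, {[p48=p49]}, {[p48=p49], [p50=p51]}} (3 elements).


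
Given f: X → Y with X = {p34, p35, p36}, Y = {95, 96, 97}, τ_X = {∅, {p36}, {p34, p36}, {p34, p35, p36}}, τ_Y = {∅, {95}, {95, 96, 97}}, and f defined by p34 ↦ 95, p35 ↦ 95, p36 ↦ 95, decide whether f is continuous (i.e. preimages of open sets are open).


f IS continuous.

Compute f^{-1}(U) for each U ∈ τ_Y:
  U = ∅: f^{-1}(U) = ∅ ∈ τ_X ✓.
  U = {95}: f^{-1}(U) = {p34, p35, p36} ∈ τ_X ✓.
  U = {95, 96, 97}: f^{-1}(U) = {p34, p35, p36} ∈ τ_X ✓.
Every preimage lies in τ_X, so f IS continuous.


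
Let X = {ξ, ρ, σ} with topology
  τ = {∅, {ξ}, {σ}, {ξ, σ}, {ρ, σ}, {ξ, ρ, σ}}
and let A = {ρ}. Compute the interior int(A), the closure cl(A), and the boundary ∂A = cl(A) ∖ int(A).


int(A) = ∅, cl(A) = {ρ}, ∂A = {ρ}.

Closed sets in (X, τ) are complements of opens:
  closed(X, τ) = {∅, {ξ}, {ρ}, {ξ, ρ}, {ρ, σ}, {ξ, ρ, σ}}.
int(A) = ⋃ {U ∈ τ : U ⊆ A}. Opens contained in A: ∅.
Taking the union of these: int(A) = ∅.
cl(A) = ⋂ {C closed : A ⊆ C}. Closed sets containing A: {ρ}, {ξ, ρ}, {ρ, σ}, {ξ, ρ, σ}.
Intersecting these: cl(A) = {ρ}.
∂A = cl(A) ∖ int(A) = {ρ} ∖ ∅ = {ρ}.


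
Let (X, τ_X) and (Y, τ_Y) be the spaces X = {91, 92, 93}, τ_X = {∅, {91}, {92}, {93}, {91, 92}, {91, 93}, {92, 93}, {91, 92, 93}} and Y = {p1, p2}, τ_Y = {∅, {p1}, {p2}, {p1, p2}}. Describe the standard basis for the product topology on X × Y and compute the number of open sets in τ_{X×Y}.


Basis B = {∅ × ∅, {91} × {p1}, {91} × {p2}, {92} × {p1}, {92} × {p2}, {93} × {p1}, {93} × {p2}, {91} × {p1, p2}, {91, 92} × {p1}, {91, 93} × {p1}, {91, 92} × {p2}, {91, 93} × {p2}, {92} × {p1, p2}, {92, 93} × {p1}, {92, 93} × {p2}, {93} × {p1, p2}, {91, 92, 93} × {p1}, {91, 92, 93} × {p2}, {91, 92} × {p1, p2}, {91, 93} × {p1, p2}, {92, 93} × {p1, p2}, {91, 92, 93} × {p1, p2}}; |τ_{X×Y}| = 64.

Enumerate products U × V with U ∈ τ_X, V ∈ τ_Y (deduplicated):
  ∅ × ∅ = {} (∅)
  {91} × {p1} = {(91,p1)}
  {91} × {p2} = {(91,p2)}
  {92} × {p1} = {(92,p1)}
  {92} × {p2} = {(92,p2)}
  {93} × {p1} = {(93,p1)}
  {93} × {p2} = {(93,p2)}
  {91} × {p1, p2} = {(91,p1), (91,p2)}
  {91, 92} × {p1} = {(91,p1), (92,p1)}
  {91, 93} × {p1} = {(91,p1), (93,p1)}
  {91, 92} × {p2} = {(91,p2), (92,p2)}
  {91, 93} × {p2} = {(91,p2), (93,p2)}
  {92} × {p1, p2} = {(92,p1), (92,p2)}
  {92, 93} × {p1} = {(92,p1), (93,p1)}
  {92, 93} × {p2} = {(92,p2), (93,p2)}
  {93} × {p1, p2} = {(93,p1), (93,p2)}
  {91, 92, 93} × {p1} = {(91,p1), (92,p1), (93,p1)}
  {91, 92, 93} × {p2} = {(91,p2), (92,p2), (93,p2)}
  {91, 92} × {p1, p2} = {(91,p1), (91,p2), (92,p1), (92,p2)}
  {91, 93} × {p1, p2} = {(91,p1), (91,p2), (93,p1), (93,p2)}
  {92, 93} × {p1, p2} = {(92,p1), (92,p2), (93,p1), (93,p2)}
  {91, 92, 93} × {p1, p2} = {(91,p1), (91,p2), (92,p1), (92,p2), (93,p1), (93,p2)}
These 22 distinct sets form the basis B.
Close under arbitrary unions to get τ_{X×Y}; counting gives |τ_{X×Y}| = 64.


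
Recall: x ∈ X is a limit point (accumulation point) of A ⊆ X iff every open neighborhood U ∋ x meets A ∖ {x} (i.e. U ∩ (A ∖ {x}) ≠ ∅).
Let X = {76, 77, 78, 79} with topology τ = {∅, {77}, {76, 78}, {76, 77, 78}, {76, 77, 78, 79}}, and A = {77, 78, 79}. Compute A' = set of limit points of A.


A' = {76, 79}

For each x ∈ X, list the open sets U ∈ τ with x ∈ U, then check whether U ∩ (A ∖ {x}) ≠ ∅ for every such U.
  x = 76: opens ∋ x are {76, 78}, {76, 77, 78}, {76, 77, 78, 79}; each meets A ∖ {76}, so x IS a limit point.
  x = 77: open {77} ∋ x has {77} ∩ (A ∖ {77}) = ∅, so x is NOT a limit point.
  x = 78: open {76, 78} ∋ x has {76, 78} ∩ (A ∖ {78}) = ∅, so x is NOT a limit point.
  x = 79: opens ∋ x are {76, 77, 78, 79}; each meets A ∖ {79}, so x IS a limit point.
Collecting: A' = {76, 79}.


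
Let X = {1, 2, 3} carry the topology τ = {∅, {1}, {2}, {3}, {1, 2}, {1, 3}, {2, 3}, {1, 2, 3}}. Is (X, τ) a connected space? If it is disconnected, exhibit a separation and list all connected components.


(X, τ) is disconnected; components = [{1}, {2}, {3}].

Find clopen sets (U ∈ τ with X ∖ U ∈ τ):
  U = ∅, X ∖ U = {1, 2, 3} — both open, so U is clopen.
  U = {1}, X ∖ U = {2, 3} — both open, so U is clopen.
  U = {2}, X ∖ U = {1, 3} — both open, so U is clopen.
  U = {3}, X ∖ U = {1, 2} — both open, so U is clopen.
  U = {1, 2}, X ∖ U = {3} — both open, so U is clopen.
  U = {1, 3}, X ∖ U = {2} — both open, so U is clopen.
  U = {2, 3}, X ∖ U = {1} — both open, so U is clopen.
  U = {1, 2, 3}, X ∖ U = ∅ — both open, so U is clopen.
Nontrivial clopen(s) exist: e.g. {2}. So (X, τ) is disconnected.
Compute connected components by grouping points that agree on all clopens:
  component: {1}
  component: {2}
  component: {3}


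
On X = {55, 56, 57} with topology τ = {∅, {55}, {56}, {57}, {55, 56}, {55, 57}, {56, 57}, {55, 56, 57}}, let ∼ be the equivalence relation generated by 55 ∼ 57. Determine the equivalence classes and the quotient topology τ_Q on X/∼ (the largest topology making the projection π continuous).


X/∼ = {[55=57], [56]}; |τ_Q| = 4.

Equivalence classes: [55=57], [56].
Quotient map π: X → X/∼ sends 55 ↦ [55=57], 56 ↦ [56], 57 ↦ [55=57].
For each subset V ⊆ X/∼, compute π^{-1}(V) ⊆ X and check whether π^{-1}(V) ∈ τ. V is open in τ_Q iff π^{-1}(V) ∈ τ.
  V = {}: π^{-1}(V) = ∅ ∈ τ ✓.
  V = {[55=57]}: π^{-1}(V) = {55, 57} ∈ τ ✓.
  V = {[56]}: π^{-1}(V) = {56} ∈ τ ✓.
  V = {[55=57], [56]}: π^{-1}(V) = {55, 56, 57} ∈ τ ✓.
Open sets in the quotient: τ_Q = {{}, {[55=57]}, {[56]}, {[55=57], [56]}} (4 elements).


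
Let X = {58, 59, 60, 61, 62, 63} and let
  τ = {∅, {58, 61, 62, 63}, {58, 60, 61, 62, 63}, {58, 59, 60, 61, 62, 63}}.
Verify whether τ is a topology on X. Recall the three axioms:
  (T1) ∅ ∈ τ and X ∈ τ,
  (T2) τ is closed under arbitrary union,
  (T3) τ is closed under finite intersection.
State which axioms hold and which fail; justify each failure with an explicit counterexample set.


τ IS a topology on X.

Axiom (T1): ∅ ∈ τ? Yes; X ∈ τ? Yes.
Axiom (T2/T3): check pairwise unions and intersections of members of τ.
All pairwise intersections and unions checked — each lies in τ. Therefore τ satisfies (T1), (T2), (T3): it IS a topology on X.


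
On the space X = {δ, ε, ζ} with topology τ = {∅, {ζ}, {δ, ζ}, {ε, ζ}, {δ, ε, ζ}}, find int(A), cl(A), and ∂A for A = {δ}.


int(A) = ∅, cl(A) = {δ}, ∂A = {δ}.

Closed sets in (X, τ) are complements of opens:
  closed(X, τ) = {∅, {δ}, {ε}, {δ, ε}, {δ, ε, ζ}}.
int(A) = ⋃ {U ∈ τ : U ⊆ A}. Opens contained in A: ∅.
Taking the union of these: int(A) = ∅.
cl(A) = ⋂ {C closed : A ⊆ C}. Closed sets containing A: {δ}, {δ, ε}, {δ, ε, ζ}.
Intersecting these: cl(A) = {δ}.
∂A = cl(A) ∖ int(A) = {δ} ∖ ∅ = {δ}.


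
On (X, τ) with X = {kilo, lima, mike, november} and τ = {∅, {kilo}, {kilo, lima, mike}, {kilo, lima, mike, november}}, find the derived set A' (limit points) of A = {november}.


A' = ∅

For each x ∈ X, list the open sets U ∈ τ with x ∈ U, then check whether U ∩ (A ∖ {x}) ≠ ∅ for every such U.
  x = kilo: open {kilo} ∋ x has {kilo} ∩ (A ∖ {kilo}) = ∅, so x is NOT a limit point.
  x = lima: open {kilo, lima, mike} ∋ x has {kilo, lima, mike} ∩ (A ∖ {lima}) = ∅, so x is NOT a limit point.
  x = mike: open {kilo, lima, mike} ∋ x has {kilo, lima, mike} ∩ (A ∖ {mike}) = ∅, so x is NOT a limit point.
  x = november: open {kilo, lima, mike, november} ∋ x has {kilo, lima, mike, november} ∩ (A ∖ {november}) = ∅, so x is NOT a limit point.
Collecting: A' = ∅.


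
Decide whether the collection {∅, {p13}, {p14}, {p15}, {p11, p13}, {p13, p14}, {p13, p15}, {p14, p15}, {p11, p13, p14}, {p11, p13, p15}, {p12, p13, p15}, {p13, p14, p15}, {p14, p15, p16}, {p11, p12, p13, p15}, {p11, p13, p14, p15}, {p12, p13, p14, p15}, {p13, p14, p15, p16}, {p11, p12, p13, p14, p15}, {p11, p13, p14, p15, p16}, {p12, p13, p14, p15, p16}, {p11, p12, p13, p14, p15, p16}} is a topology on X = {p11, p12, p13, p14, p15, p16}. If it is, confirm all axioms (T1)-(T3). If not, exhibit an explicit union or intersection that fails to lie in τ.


τ IS a topology on X.

Axiom (T1): ∅ ∈ τ? Yes; X ∈ τ? Yes.
Axiom (T2/T3): check pairwise unions and intersections of members of τ.
All pairwise intersections and unions checked — each lies in τ. Therefore τ satisfies (T1), (T2), (T3): it IS a topology on X.


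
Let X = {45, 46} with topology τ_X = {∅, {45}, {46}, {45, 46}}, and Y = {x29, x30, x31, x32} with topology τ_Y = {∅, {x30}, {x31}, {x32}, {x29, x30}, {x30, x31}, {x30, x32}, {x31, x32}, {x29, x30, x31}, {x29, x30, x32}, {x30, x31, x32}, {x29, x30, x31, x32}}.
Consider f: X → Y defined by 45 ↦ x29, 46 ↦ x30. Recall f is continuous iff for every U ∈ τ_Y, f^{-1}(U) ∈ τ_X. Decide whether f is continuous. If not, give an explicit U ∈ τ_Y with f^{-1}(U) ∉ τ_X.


f IS continuous.

Compute f^{-1}(U) for each U ∈ τ_Y:
  U = ∅: f^{-1}(U) = ∅ ∈ τ_X ✓.
  U = {x30}: f^{-1}(U) = {46} ∈ τ_X ✓.
  U = {x31}: f^{-1}(U) = ∅ ∈ τ_X ✓.
  U = {x32}: f^{-1}(U) = ∅ ∈ τ_X ✓.
  U = {x29, x30}: f^{-1}(U) = {45, 46} ∈ τ_X ✓.
  U = {x30, x31}: f^{-1}(U) = {46} ∈ τ_X ✓.
  U = {x30, x32}: f^{-1}(U) = {46} ∈ τ_X ✓.
  U = {x31, x32}: f^{-1}(U) = ∅ ∈ τ_X ✓.
  U = {x29, x30, x31}: f^{-1}(U) = {45, 46} ∈ τ_X ✓.
  U = {x29, x30, x32}: f^{-1}(U) = {45, 46} ∈ τ_X ✓.
  U = {x30, x31, x32}: f^{-1}(U) = {46} ∈ τ_X ✓.
  U = {x29, x30, x31, x32}: f^{-1}(U) = {45, 46} ∈ τ_X ✓.
Every preimage lies in τ_X, so f IS continuous.


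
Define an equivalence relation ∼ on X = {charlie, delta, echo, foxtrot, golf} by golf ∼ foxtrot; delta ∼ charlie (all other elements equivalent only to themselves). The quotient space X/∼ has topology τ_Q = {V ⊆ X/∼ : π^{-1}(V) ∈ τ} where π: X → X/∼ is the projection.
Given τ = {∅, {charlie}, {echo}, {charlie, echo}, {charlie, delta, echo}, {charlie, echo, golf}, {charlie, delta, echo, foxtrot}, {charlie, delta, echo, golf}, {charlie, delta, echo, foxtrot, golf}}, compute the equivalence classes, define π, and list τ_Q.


X/∼ = {[charlie=delta], [echo], [foxtrot=golf]}; |τ_Q| = 4.

Equivalence classes: [charlie=delta], [echo], [foxtrot=golf].
Quotient map π: X → X/∼ sends charlie ↦ [charlie=delta], delta ↦ [charlie=delta], echo ↦ [echo], foxtrot ↦ [foxtrot=golf], golf ↦ [foxtrot=golf].
For each subset V ⊆ X/∼, compute π^{-1}(V) ⊆ X and check whether π^{-1}(V) ∈ τ. V is open in τ_Q iff π^{-1}(V) ∈ τ.
  V = {}: π^{-1}(V) = ∅ ∈ τ ✓.
  V = {[charlie=delta]}: π^{-1}(V) = {charlie, delta} ∉ τ ✗.
  V = {[echo]}: π^{-1}(V) = {echo} ∈ τ ✓.
  V = {[charlie=delta], [echo]}: π^{-1}(V) = {charlie, delta, echo} ∈ τ ✓.
  V = {[foxtrot=golf]}: π^{-1}(V) = {foxtrot, golf} ∉ τ ✗.
  V = {[charlie=delta], [foxtrot=golf]}: π^{-1}(V) = {charlie, delta, foxtrot, golf} ∉ τ ✗.
  V = {[echo], [foxtrot=golf]}: π^{-1}(V) = {echo, foxtrot, golf} ∉ τ ✗.
  V = {[charlie=delta], [echo], [foxtrot=golf]}: π^{-1}(V) = {charlie, delta, echo, foxtrot, golf} ∈ τ ✓.
Open sets in the quotient: τ_Q = {{}, {[echo]}, {[charlie=delta], [echo]}, {[charlie=delta], [echo], [foxtrot=golf]}} (4 elements).


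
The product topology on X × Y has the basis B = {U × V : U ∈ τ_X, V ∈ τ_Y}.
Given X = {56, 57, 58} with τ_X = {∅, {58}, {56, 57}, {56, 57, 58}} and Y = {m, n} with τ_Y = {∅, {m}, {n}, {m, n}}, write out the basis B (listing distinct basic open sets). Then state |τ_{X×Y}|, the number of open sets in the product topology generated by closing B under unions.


Basis B = {∅ × ∅, {58} × {m}, {58} × {n}, {56, 57} × {m}, {56, 57} × {n}, {58} × {m, n}, {56, 57, 58} × {m}, {56, 57, 58} × {n}, {56, 57} × {m, n}, {56, 57, 58} × {m, n}}; |τ_{X×Y}| = 16.

Enumerate products U × V with U ∈ τ_X, V ∈ τ_Y (deduplicated):
  ∅ × ∅ = {} (∅)
  {58} × {m} = {(58,m)}
  {58} × {n} = {(58,n)}
  {56, 57} × {m} = {(56,m), (57,m)}
  {56, 57} × {n} = {(56,n), (57,n)}
  {58} × {m, n} = {(58,m), (58,n)}
  {56, 57, 58} × {m} = {(56,m), (57,m), (58,m)}
  {56, 57, 58} × {n} = {(56,n), (57,n), (58,n)}
  {56, 57} × {m, n} = {(56,m), (56,n), (57,m), (57,n)}
  {56, 57, 58} × {m, n} = {(56,m), (56,n), (57,m), (57,n), (58,m), (58,n)}
These 10 distinct sets form the basis B.
Close under arbitrary unions to get τ_{X×Y}; counting gives |τ_{X×Y}| = 16.


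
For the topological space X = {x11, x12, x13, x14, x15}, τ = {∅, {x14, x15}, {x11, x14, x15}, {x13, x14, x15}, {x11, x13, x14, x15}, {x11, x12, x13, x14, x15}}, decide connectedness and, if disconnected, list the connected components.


(X, τ) is connected.

Find clopen sets (U ∈ τ with X ∖ U ∈ τ):
  U = ∅, X ∖ U = {x11, x12, x13, x14, x15} — both open, so U is clopen.
  U = {x11, x12, x13, x14, x15}, X ∖ U = ∅ — both open, so U is clopen.
Only trivial clopens (∅ and X) exist, so (X, τ) is connected.
Compute connected components by grouping points that agree on all clopens:
  component: {x11, x12, x13, x14, x15}


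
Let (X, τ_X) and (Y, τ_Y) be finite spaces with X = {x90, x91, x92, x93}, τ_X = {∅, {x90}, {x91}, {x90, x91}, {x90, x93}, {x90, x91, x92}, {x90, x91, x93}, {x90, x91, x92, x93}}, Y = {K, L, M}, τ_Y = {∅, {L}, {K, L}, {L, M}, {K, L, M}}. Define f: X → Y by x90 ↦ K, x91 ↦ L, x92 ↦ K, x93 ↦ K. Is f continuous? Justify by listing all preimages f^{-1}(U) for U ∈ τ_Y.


f IS continuous.

Compute f^{-1}(U) for each U ∈ τ_Y:
  U = ∅: f^{-1}(U) = ∅ ∈ τ_X ✓.
  U = {L}: f^{-1}(U) = {x91} ∈ τ_X ✓.
  U = {K, L}: f^{-1}(U) = {x90, x91, x92, x93} ∈ τ_X ✓.
  U = {L, M}: f^{-1}(U) = {x91} ∈ τ_X ✓.
  U = {K, L, M}: f^{-1}(U) = {x90, x91, x92, x93} ∈ τ_X ✓.
Every preimage lies in τ_X, so f IS continuous.


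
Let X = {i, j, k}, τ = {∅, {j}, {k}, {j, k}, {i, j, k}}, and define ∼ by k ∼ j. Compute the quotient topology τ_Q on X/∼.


X/∼ = {[i], [j=k]}; |τ_Q| = 3.

Equivalence classes: [i], [j=k].
Quotient map π: X → X/∼ sends i ↦ [i], j ↦ [j=k], k ↦ [j=k].
For each subset V ⊆ X/∼, compute π^{-1}(V) ⊆ X and check whether π^{-1}(V) ∈ τ. V is open in τ_Q iff π^{-1}(V) ∈ τ.
  V = {}: π^{-1}(V) = ∅ ∈ τ ✓.
  V = {[i]}: π^{-1}(V) = {i} ∉ τ ✗.
  V = {[j=k]}: π^{-1}(V) = {j, k} ∈ τ ✓.
  V = {[i], [j=k]}: π^{-1}(V) = {i, j, k} ∈ τ ✓.
Open sets in the quotient: τ_Q = {{}, {[j=k]}, {[i], [j=k]}} (3 elements).


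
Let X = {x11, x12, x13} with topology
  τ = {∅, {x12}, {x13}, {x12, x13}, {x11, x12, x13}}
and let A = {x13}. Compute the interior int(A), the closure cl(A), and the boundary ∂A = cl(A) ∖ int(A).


int(A) = {x13}, cl(A) = {x11, x13}, ∂A = {x11}.

Closed sets in (X, τ) are complements of opens:
  closed(X, τ) = {∅, {x11}, {x11, x12}, {x11, x13}, {x11, x12, x13}}.
int(A) = ⋃ {U ∈ τ : U ⊆ A}. Opens contained in A: ∅, {x13}.
Taking the union of these: int(A) = {x13}.
cl(A) = ⋂ {C closed : A ⊆ C}. Closed sets containing A: {x11, x13}, {x11, x12, x13}.
Intersecting these: cl(A) = {x11, x13}.
∂A = cl(A) ∖ int(A) = {x11, x13} ∖ {x13} = {x11}.


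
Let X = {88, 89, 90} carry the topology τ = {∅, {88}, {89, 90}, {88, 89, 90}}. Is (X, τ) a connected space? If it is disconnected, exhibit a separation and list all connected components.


(X, τ) is disconnected; components = [{88}, {89, 90}].

Find clopen sets (U ∈ τ with X ∖ U ∈ τ):
  U = ∅, X ∖ U = {88, 89, 90} — both open, so U is clopen.
  U = {88}, X ∖ U = {89, 90} — both open, so U is clopen.
  U = {89, 90}, X ∖ U = {88} — both open, so U is clopen.
  U = {88, 89, 90}, X ∖ U = ∅ — both open, so U is clopen.
Nontrivial clopen(s) exist: e.g. {89, 90}. So (X, τ) is disconnected.
Compute connected components by grouping points that agree on all clopens:
  component: {88}
  component: {89, 90}


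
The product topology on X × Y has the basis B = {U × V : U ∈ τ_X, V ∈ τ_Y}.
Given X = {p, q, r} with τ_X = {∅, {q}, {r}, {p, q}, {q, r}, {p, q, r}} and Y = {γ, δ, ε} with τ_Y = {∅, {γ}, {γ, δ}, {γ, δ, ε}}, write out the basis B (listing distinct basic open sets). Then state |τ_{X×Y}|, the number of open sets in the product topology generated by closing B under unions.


Basis B = {∅ × ∅, {q} × {γ}, {r} × {γ}, {p, q} × {γ}, {q} × {γ, δ}, {q, r} × {γ}, {r} × {γ, δ}, {p, q, r} × {γ}, {q} × {γ, δ, ε}, {r} × {γ, δ, ε}, {p, q} × {γ, δ}, {q, r} × {γ, δ}, {p, q} × {γ, δ, ε}, {p, q, r} × {γ, δ}, {q, r} × {γ, δ, ε}, {p, q, r} × {γ, δ, ε}}; |τ_{X×Y}| = 40.

Enumerate products U × V with U ∈ τ_X, V ∈ τ_Y (deduplicated):
  ∅ × ∅ = {} (∅)
  {q} × {γ} = {(q,γ)}
  {r} × {γ} = {(r,γ)}
  {p, q} × {γ} = {(p,γ), (q,γ)}
  {q} × {γ, δ} = {(q,γ), (q,δ)}
  {q, r} × {γ} = {(q,γ), (r,γ)}
  {r} × {γ, δ} = {(r,γ), (r,δ)}
  {p, q, r} × {γ} = {(p,γ), (q,γ), (r,γ)}
  {q} × {γ, δ, ε} = {(q,γ), (q,δ), (q,ε)}
  {r} × {γ, δ, ε} = {(r,γ), (r,δ), (r,ε)}
  {p, q} × {γ, δ} = {(p,γ), (p,δ), (q,γ), (q,δ)}
  {q, r} × {γ, δ} = {(q,γ), (q,δ), (r,γ), (r,δ)}
  {p, q} × {γ, δ, ε} = {(p,γ), (p,δ), (p,ε), (q,γ), (q,δ), (q,ε)}
  {p, q, r} × {γ, δ} = {(p,γ), (p,δ), (q,γ), (q,δ), (r,γ), (r,δ)}
  {q, r} × {γ, δ, ε} = {(q,γ), (q,δ), (q,ε), (r,γ), (r,δ), (r,ε)}
  {p, q, r} × {γ, δ, ε} = {(p,γ), (p,δ), (p,ε), (q,γ), (q,δ), (q,ε), (r,γ), (r,δ), (r,ε)}
These 16 distinct sets form the basis B.
Close under arbitrary unions to get τ_{X×Y}; counting gives |τ_{X×Y}| = 40.
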